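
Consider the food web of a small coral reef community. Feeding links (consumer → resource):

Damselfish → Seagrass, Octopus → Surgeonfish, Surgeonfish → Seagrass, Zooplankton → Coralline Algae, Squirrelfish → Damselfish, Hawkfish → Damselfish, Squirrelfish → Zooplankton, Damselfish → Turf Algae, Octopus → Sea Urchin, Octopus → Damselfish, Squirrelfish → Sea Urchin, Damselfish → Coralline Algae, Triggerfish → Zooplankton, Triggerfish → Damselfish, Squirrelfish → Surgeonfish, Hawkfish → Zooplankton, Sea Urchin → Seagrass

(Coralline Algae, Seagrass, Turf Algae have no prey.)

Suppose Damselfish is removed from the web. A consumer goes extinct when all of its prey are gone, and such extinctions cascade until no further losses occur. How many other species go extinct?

Remove Damselfish.
Every predator of it retains at least one other prey: Triggerfish still has Zooplankton; Octopus still has Surgeonfish, Sea Urchin; Squirrelfish still has Zooplankton, Surgeonfish, Sea Urchin; Hawkfish still has Zooplankton.
No consumer loses all prey, so no secondary extinctions occur.

0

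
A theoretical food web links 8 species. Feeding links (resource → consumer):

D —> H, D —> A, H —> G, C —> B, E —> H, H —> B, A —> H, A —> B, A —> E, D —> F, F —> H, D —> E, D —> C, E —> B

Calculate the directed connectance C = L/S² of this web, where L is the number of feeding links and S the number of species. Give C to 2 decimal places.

C = 0.22

The web has S = 8 species and L = 14 feeding links.
C = L / S² = 14 / 64 = 0.2188 ≈ 0.22.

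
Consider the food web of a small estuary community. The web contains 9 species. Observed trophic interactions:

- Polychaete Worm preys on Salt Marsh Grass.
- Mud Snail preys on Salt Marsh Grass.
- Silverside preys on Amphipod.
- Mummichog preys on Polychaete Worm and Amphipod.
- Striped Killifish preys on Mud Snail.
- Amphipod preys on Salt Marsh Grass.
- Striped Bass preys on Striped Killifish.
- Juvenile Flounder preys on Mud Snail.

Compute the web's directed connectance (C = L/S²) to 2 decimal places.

The web has S = 9 species and L = 9 feeding links.
C = L / S² = 9 / 81 = 0.1111 ≈ 0.11.

C = 0.11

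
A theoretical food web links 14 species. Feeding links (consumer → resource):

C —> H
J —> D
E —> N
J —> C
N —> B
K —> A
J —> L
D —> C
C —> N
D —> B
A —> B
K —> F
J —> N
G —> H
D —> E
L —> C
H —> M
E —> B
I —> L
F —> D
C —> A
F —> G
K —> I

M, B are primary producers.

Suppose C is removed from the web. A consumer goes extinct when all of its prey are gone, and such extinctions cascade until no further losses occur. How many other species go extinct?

2

Remove C.
Round 1: L (all prey gone) → extinct.
Round 2: I (all prey gone) → extinct.
No further losses. Total secondary extinctions: 2.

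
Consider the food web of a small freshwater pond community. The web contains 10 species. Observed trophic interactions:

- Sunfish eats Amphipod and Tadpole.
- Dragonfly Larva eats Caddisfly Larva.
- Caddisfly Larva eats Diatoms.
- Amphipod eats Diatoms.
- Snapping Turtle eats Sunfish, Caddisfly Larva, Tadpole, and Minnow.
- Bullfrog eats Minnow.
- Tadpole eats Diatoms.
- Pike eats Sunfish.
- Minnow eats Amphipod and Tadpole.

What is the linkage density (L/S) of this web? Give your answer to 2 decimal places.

L/S = 1.40

There are L = 14 links among S = 10 species.
L/S = 14/10 = 1.4000 ≈ 1.40.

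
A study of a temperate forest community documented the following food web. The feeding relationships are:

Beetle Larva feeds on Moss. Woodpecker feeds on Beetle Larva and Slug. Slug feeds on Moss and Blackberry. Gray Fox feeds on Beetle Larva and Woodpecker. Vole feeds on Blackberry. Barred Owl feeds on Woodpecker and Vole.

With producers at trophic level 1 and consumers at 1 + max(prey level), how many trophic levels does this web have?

4

Producers (level 1): Moss, Blackberry.
Moss → Beetle Larva → Woodpecker → Barred Owl gives Barred Owl level 4.
No species has a prey at level 4, so no species reaches level 5.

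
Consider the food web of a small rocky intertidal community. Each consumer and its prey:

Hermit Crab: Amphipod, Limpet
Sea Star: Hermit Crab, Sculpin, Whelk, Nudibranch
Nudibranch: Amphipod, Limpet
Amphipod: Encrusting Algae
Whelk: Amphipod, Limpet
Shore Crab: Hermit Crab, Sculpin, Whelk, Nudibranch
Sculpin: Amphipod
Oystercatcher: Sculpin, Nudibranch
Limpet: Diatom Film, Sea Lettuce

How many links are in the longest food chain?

3 links

One longest chain: Encrusting Algae → Amphipod → Nudibranch → Sea Star.
It has 4 species and 3 links.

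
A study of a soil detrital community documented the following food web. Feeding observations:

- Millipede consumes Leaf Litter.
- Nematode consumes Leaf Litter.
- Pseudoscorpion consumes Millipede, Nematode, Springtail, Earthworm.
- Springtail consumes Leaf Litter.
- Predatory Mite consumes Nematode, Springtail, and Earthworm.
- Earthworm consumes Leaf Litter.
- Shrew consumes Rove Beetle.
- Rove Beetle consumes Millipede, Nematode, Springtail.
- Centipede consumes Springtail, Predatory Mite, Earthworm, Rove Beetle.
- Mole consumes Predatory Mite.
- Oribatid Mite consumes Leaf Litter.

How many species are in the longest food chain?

4 species

One longest chain: Leaf Litter → Springtail → Rove Beetle → Shrew.
It has 4 species and 3 links.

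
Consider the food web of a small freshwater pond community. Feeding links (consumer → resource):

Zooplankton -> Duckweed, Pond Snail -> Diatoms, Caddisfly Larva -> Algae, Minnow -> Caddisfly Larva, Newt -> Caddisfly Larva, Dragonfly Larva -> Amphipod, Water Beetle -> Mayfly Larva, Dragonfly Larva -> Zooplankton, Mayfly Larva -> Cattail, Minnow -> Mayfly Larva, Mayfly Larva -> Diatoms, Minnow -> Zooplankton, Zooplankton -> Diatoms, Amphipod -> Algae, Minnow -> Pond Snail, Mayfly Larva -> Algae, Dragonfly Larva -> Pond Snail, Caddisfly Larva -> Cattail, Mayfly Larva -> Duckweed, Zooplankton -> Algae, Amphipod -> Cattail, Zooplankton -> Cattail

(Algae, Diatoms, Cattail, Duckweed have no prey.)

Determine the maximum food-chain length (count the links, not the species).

One longest chain: Diatoms → Pond Snail → Minnow.
It has 3 species and 2 links.

2 links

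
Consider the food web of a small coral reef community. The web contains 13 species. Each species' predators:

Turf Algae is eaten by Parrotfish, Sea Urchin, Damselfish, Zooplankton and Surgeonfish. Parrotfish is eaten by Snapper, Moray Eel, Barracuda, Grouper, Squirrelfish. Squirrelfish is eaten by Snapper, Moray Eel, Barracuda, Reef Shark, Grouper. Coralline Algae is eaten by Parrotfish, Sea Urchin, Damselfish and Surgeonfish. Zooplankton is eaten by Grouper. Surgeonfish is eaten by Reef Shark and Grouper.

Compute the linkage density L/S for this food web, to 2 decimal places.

L/S = 1.69

There are L = 22 links among S = 13 species.
L/S = 22/13 = 1.6923 ≈ 1.69.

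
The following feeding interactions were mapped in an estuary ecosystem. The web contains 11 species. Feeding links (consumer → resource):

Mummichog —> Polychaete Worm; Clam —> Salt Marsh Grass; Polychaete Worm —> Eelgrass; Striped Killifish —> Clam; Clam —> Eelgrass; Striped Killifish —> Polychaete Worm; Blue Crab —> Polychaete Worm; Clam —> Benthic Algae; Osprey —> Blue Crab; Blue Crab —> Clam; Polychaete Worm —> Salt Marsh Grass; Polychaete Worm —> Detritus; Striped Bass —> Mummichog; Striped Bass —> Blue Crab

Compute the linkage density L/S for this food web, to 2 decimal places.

There are L = 14 links among S = 11 species.
L/S = 14/11 = 1.2727 ≈ 1.27.

L/S = 1.27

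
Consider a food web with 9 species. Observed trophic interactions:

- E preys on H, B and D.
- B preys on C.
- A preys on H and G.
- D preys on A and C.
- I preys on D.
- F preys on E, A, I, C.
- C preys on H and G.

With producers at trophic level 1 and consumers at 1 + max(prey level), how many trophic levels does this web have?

Producers (level 1): H, G.
H → C → B → E → F gives F level 5.
No species has a prey at level 5, so no species reaches level 6.

5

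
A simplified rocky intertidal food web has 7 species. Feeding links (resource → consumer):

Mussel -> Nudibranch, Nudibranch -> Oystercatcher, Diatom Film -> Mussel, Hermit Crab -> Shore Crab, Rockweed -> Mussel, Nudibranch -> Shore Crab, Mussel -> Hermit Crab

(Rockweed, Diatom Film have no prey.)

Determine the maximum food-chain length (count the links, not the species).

3 links

One longest chain: Rockweed → Mussel → Nudibranch → Shore Crab.
It has 4 species and 3 links.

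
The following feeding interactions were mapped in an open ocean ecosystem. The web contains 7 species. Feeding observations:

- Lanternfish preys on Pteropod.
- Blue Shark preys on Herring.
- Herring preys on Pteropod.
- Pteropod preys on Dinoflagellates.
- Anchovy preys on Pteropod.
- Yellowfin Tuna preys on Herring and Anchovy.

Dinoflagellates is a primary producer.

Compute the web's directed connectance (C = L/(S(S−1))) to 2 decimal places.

The web has S = 7 species and L = 7 feeding links.
C = L / (S(S−1)) = 7 / 42 = 0.1667 ≈ 0.17.

C = 0.17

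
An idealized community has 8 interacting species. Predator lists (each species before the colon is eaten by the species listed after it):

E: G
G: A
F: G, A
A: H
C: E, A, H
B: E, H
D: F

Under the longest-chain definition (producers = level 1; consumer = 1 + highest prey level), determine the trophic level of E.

Trophic level 2

C is a producer → level 1.
E eats C (level 1); other prey at levels: B 1 → level 2.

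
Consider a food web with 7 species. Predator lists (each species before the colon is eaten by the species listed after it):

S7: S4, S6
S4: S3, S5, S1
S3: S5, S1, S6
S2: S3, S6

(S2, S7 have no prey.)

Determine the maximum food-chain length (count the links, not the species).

One longest chain: S7 → S4 → S3 → S5.
It has 4 species and 3 links.

3 links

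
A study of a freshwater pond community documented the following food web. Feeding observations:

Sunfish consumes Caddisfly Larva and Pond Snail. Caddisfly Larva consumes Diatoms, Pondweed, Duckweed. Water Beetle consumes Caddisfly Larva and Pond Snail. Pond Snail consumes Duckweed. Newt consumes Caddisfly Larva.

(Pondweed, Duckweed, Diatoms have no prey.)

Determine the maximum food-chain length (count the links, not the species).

One longest chain: Duckweed → Pond Snail → Water Beetle.
It has 3 species and 2 links.

2 links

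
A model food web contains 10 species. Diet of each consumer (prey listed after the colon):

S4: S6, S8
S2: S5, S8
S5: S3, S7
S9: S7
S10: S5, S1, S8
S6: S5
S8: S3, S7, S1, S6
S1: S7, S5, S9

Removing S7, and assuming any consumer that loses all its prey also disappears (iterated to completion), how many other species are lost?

1

Remove S7.
Round 1: S9 (all prey gone) → extinct.
No further losses. Total secondary extinctions: 1.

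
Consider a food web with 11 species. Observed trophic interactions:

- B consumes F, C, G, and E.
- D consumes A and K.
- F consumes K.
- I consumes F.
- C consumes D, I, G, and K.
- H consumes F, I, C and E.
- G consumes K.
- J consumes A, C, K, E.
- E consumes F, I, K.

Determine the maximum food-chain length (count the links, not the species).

One longest chain: K → F → I → E → J.
It has 5 species and 4 links.

4 links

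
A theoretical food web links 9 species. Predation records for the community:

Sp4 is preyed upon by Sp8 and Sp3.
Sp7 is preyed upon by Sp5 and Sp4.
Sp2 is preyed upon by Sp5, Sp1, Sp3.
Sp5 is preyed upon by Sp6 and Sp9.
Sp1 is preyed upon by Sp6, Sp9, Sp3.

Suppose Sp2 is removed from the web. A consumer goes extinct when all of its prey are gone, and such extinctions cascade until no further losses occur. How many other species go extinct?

Remove Sp2.
Round 1: Sp1 (all prey gone) → extinct.
No further losses. Total secondary extinctions: 1.

1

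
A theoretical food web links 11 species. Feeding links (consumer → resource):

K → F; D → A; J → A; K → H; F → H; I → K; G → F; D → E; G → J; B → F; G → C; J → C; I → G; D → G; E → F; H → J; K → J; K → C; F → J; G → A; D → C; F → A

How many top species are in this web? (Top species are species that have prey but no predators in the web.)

Top species (has prey, but nothing eats it): B, I, D.
Count: 3.

3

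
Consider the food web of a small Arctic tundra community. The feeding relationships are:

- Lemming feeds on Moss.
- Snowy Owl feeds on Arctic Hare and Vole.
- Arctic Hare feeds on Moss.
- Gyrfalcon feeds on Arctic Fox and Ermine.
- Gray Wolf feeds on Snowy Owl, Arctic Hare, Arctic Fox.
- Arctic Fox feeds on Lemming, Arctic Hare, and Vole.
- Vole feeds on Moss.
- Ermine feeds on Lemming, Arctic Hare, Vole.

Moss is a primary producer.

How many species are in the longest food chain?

One longest chain: Moss → Arctic Hare → Arctic Fox → Gray Wolf.
It has 4 species and 3 links.

4 species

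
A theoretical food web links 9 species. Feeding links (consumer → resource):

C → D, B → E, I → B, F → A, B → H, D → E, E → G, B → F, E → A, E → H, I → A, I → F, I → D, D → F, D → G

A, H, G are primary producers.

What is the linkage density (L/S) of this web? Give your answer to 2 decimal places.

There are L = 15 links among S = 9 species.
L/S = 15/9 = 1.6667 ≈ 1.67.

L/S = 1.67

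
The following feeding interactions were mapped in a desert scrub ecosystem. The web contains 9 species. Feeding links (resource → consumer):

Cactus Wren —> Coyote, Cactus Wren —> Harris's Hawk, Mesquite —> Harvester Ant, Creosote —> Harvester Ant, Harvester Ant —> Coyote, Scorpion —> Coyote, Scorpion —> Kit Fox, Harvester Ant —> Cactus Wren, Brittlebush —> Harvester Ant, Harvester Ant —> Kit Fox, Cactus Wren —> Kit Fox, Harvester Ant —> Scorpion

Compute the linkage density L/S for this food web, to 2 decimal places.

There are L = 12 links among S = 9 species.
L/S = 12/9 = 1.3333 ≈ 1.33.

L/S = 1.33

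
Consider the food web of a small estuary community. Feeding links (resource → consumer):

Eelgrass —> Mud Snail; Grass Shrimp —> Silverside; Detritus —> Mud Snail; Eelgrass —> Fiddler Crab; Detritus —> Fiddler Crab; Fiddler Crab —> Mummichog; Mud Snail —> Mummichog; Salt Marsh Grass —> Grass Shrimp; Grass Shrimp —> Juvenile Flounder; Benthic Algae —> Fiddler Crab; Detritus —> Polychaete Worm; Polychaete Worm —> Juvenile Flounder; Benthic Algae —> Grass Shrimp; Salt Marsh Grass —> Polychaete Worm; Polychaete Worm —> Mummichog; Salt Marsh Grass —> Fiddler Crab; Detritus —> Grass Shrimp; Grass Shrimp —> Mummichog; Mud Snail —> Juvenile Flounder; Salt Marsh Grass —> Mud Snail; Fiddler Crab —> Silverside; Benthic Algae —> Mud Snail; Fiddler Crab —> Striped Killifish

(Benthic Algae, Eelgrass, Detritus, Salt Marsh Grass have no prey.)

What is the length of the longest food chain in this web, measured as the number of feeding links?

One longest chain: Detritus → Polychaete Worm → Juvenile Flounder.
It has 3 species and 2 links.

2 links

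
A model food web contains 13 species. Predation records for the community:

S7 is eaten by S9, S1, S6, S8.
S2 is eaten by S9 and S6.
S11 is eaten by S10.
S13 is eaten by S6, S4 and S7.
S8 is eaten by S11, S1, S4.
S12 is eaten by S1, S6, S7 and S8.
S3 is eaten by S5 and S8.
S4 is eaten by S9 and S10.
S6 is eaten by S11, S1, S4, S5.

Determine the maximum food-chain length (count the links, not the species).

4 links

One longest chain: S12 → S7 → S6 → S4 → S9.
It has 5 species and 4 links.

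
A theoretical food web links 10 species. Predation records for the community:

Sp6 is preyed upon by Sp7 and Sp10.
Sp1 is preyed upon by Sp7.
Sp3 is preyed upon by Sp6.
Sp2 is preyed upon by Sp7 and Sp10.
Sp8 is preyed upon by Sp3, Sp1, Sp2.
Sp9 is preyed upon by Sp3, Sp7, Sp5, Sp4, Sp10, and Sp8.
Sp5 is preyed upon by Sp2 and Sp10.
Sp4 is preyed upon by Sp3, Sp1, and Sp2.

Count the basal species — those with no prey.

1

Basal species (no prey listed): Sp9.
Count: 1.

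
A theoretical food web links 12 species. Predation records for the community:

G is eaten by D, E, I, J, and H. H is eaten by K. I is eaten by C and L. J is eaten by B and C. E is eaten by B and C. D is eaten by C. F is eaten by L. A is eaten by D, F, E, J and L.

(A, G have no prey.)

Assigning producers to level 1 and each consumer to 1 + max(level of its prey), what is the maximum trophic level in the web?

3

Producers (level 1): A, G.
A → D → C gives C level 3.
No species has a prey at level 3, so no species reaches level 4.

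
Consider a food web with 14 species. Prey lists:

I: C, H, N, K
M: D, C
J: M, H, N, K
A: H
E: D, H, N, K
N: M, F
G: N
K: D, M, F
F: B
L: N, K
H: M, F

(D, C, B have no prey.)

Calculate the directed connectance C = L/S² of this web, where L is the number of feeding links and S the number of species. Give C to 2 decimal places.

The web has S = 14 species and L = 26 feeding links.
C = L / S² = 26 / 196 = 0.1327 ≈ 0.13.

C = 0.13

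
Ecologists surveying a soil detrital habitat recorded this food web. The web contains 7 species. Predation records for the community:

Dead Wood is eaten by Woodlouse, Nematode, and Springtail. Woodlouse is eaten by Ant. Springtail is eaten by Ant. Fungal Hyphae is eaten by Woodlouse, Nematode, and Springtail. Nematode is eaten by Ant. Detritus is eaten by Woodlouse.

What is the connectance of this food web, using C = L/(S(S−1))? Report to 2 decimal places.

The web has S = 7 species and L = 10 feeding links.
C = L / (S(S−1)) = 10 / 42 = 0.2381 ≈ 0.24.

C = 0.24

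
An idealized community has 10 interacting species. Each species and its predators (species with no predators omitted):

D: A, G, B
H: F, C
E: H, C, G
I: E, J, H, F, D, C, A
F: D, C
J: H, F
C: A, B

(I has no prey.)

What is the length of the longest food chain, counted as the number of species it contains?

6 species

One longest chain: I → E → H → F → D → A.
It has 6 species and 5 links.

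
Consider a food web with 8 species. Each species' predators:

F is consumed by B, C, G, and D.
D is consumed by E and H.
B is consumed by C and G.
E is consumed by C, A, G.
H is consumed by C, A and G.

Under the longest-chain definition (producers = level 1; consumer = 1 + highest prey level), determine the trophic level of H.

Trophic level 3

F is a producer → level 1.
D eats F → level 2.
H eats D → level 3.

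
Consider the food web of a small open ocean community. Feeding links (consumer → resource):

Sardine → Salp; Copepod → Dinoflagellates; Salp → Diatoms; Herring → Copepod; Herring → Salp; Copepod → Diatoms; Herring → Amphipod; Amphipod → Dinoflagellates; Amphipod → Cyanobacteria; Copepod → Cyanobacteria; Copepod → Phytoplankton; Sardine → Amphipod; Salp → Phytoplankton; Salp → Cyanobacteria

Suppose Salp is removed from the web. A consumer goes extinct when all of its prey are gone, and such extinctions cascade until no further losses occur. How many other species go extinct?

Remove Salp.
Every predator of it retains at least one other prey: Herring still has Amphipod, Copepod; Sardine still has Amphipod.
No consumer loses all prey, so no secondary extinctions occur.

0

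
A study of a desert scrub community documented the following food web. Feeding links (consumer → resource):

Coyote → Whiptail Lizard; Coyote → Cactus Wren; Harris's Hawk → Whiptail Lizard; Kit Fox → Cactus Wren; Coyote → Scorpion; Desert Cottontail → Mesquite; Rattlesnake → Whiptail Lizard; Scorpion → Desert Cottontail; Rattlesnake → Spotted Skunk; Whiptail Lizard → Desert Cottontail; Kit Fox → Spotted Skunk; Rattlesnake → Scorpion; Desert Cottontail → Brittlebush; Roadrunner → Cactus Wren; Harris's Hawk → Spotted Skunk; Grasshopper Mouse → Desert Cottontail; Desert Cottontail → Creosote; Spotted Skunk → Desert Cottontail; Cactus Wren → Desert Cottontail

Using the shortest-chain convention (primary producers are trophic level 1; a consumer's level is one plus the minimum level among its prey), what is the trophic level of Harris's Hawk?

Creosote is a producer → level 1.
Desert Cottontail eats Creosote → level 2.
Spotted Skunk eats Desert Cottontail → level 3.
Harris's Hawk eats Spotted Skunk → level 4.
No prey of Harris's Hawk is below level 3, so 4 is the minimum.

Trophic level 4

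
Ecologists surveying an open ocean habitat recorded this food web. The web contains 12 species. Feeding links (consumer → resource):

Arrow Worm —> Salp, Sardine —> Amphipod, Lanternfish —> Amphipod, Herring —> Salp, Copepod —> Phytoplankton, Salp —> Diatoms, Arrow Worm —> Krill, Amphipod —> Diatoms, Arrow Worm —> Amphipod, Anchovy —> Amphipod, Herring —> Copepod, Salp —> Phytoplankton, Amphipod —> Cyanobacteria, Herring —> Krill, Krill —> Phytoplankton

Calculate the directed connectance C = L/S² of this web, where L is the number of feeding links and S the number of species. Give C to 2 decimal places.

The web has S = 12 species and L = 15 feeding links.
C = L / S² = 15 / 144 = 0.1042 ≈ 0.10.

C = 0.10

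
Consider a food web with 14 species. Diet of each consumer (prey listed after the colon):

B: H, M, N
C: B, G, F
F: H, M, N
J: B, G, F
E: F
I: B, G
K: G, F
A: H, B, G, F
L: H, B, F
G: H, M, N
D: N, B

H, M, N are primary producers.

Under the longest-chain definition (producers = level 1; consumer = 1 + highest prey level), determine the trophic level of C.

Trophic level 3

H is a producer → level 1.
B eats H (level 1); other prey at levels: M 1, N 1 → level 2.
C eats B (level 2); other prey at levels: G 2, F 2 → level 3.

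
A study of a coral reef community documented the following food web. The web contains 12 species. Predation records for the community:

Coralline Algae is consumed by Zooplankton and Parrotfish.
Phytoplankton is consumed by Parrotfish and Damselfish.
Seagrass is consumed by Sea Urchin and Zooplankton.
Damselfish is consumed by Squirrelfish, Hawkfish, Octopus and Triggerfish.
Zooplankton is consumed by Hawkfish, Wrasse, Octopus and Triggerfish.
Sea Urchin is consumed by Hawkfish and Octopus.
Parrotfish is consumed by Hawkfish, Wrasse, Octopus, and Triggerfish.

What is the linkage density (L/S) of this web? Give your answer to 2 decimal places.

There are L = 20 links among S = 12 species.
L/S = 20/12 = 1.6667 ≈ 1.67.

L/S = 1.67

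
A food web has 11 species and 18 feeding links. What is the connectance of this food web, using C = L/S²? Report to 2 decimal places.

The web has S = 11 species and L = 18 feeding links.
C = L / S² = 18 / 121 = 0.1488 ≈ 0.15.

C = 0.15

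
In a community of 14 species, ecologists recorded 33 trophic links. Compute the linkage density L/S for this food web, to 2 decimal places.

L/S = 2.36

There are L = 33 links among S = 14 species.
L/S = 33/14 = 2.3571 ≈ 2.36.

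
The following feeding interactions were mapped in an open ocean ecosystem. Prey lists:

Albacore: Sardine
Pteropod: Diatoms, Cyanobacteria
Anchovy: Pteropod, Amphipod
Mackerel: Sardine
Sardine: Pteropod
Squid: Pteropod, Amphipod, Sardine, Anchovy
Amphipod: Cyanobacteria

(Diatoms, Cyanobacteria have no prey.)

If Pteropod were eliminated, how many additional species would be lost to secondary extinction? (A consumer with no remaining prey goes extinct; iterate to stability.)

Remove Pteropod.
Round 1: Sardine (all prey gone) → extinct.
Round 2: Albacore (all prey gone), Mackerel (all prey gone) → extinct.
No further losses. Total secondary extinctions: 3.

3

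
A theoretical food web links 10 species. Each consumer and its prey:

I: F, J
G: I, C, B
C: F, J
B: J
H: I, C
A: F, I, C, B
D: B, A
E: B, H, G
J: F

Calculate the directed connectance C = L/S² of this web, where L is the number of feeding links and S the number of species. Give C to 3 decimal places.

C = 0.200

The web has S = 10 species and L = 20 feeding links.
C = L / S² = 20 / 100 = 0.2000 ≈ 0.200.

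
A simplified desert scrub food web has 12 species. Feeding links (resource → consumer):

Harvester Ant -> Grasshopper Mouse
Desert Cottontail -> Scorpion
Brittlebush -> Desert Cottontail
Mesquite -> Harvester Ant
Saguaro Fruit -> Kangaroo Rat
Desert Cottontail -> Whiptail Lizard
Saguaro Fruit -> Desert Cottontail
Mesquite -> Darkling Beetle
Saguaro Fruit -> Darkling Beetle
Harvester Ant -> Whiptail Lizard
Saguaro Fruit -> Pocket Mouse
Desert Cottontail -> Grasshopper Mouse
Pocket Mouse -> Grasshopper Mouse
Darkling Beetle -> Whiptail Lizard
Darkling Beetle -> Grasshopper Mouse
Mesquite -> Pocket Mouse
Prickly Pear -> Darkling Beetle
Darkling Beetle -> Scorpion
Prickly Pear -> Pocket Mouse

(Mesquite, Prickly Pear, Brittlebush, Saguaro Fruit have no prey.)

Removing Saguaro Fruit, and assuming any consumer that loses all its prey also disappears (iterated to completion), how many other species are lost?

Remove Saguaro Fruit.
Round 1: Kangaroo Rat (all prey gone) → extinct.
No further losses. Total secondary extinctions: 1.

1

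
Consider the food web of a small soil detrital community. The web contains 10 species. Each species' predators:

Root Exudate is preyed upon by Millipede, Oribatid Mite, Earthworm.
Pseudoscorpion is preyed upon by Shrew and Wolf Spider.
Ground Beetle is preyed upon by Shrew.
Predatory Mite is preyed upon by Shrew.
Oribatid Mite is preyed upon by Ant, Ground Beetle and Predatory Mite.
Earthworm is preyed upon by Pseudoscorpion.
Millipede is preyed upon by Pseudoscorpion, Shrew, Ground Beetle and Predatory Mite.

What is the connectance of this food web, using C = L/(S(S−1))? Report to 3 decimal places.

C = 0.167

The web has S = 10 species and L = 15 feeding links.
C = L / (S(S−1)) = 15 / 90 = 0.1667 ≈ 0.167.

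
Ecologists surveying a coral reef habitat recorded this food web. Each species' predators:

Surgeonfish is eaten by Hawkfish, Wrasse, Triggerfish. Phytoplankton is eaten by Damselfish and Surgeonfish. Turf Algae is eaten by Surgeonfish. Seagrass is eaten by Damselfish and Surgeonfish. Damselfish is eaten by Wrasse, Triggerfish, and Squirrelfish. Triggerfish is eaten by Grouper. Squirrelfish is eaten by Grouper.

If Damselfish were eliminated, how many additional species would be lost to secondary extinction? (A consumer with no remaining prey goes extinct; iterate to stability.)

Remove Damselfish.
Round 1: Squirrelfish (all prey gone) → extinct.
No further losses. Total secondary extinctions: 1.

1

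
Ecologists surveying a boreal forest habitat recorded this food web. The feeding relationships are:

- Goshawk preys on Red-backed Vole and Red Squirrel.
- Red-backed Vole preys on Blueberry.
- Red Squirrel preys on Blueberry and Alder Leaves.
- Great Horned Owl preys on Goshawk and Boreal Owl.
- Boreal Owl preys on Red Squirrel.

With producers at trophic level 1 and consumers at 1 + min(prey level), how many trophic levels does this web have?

Producers (level 1): Blueberry, Alder Leaves.
Following each consumer down to its lowest-level prey: Blueberry → Red Squirrel → Goshawk → Great Horned Owl (levels 1 through 4).
All prey of Great Horned Owl (Goshawk 3, Boreal Owl 3) are at level 3 or above, so Great Horned Owl is at level 1 + 3 = 4.
Every consumer has at least one prey at level 3 or below, so none exceeds level 4.

4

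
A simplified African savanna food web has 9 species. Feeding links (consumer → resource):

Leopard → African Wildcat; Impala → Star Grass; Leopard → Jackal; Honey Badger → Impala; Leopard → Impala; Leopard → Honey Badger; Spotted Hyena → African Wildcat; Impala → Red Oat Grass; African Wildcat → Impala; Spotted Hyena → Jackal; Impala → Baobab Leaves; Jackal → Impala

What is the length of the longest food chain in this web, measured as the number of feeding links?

One longest chain: Star Grass → Impala → Honey Badger → Leopard.
It has 4 species and 3 links.

3 links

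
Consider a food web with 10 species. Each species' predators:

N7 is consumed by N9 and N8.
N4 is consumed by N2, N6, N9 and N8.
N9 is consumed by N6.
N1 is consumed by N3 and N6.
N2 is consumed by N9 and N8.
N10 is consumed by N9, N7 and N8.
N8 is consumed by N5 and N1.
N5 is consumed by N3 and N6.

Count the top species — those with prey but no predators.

Top species (has prey, but nothing eats it): N3, N6.
Count: 2.

2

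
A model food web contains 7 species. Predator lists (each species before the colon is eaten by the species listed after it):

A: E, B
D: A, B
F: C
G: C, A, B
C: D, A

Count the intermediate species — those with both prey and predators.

3

Intermediate species (has both prey and predators): C, D, A.
Count: 3.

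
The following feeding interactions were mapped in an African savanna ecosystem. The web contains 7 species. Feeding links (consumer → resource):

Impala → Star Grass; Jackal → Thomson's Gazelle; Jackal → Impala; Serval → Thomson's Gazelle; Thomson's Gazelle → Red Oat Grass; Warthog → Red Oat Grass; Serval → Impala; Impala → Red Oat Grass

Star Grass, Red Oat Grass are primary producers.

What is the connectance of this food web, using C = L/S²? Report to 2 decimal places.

C = 0.16

The web has S = 7 species and L = 8 feeding links.
C = L / S² = 8 / 49 = 0.1633 ≈ 0.16.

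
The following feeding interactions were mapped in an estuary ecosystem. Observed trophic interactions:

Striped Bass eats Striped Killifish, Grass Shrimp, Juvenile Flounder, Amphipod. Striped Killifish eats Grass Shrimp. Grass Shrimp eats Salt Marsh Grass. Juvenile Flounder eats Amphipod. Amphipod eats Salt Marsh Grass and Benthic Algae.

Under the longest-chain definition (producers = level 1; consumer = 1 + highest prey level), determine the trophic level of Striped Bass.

Trophic level 4

Salt Marsh Grass is a producer → level 1.
Grass Shrimp eats Salt Marsh Grass → level 2.
Striped Killifish eats Grass Shrimp → level 3.
Striped Bass eats Striped Killifish (level 3); other prey at levels: Amphipod 2, Grass Shrimp 2, Juvenile Flounder 3 → level 4.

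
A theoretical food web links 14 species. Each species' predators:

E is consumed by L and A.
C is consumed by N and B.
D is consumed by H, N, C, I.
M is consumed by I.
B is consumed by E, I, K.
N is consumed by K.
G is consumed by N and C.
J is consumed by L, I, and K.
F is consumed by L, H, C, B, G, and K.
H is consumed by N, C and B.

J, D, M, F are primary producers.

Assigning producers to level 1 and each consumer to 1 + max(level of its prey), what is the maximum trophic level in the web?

Producers (level 1): J, D, M, F.
D → H → C → B → E → L gives L level 6.
No species has a prey at level 6, so no species reaches level 7.

6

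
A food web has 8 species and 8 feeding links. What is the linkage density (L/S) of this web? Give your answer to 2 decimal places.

There are L = 8 links among S = 8 species.
L/S = 8/8 = 1.0000 ≈ 1.00.

L/S = 1.00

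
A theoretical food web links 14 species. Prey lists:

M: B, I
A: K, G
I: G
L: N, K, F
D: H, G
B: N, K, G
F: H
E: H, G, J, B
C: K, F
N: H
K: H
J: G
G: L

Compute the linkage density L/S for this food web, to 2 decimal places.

There are L = 24 links among S = 14 species.
L/S = 24/14 = 1.7143 ≈ 1.71.

L/S = 1.71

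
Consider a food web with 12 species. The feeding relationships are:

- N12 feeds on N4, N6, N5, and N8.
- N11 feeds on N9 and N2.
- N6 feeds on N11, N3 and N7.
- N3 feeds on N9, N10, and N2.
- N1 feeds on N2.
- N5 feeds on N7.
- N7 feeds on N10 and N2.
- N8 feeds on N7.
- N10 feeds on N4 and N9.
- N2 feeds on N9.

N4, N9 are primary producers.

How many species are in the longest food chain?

One longest chain: N4 → N10 → N7 → N8 → N12.
It has 5 species and 4 links.

5 species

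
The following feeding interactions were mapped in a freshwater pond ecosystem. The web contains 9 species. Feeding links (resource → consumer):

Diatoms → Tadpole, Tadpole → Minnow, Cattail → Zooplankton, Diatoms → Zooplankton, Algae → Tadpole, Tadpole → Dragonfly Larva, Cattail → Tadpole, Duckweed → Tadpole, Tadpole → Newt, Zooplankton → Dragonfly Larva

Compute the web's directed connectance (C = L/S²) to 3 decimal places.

C = 0.123

The web has S = 9 species and L = 10 feeding links.
C = L / S² = 10 / 81 = 0.1235 ≈ 0.123.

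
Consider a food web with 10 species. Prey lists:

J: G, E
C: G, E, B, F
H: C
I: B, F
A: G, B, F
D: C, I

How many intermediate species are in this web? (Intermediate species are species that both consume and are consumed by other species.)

2

Intermediate species (has both prey and predators): C, I.
Count: 2.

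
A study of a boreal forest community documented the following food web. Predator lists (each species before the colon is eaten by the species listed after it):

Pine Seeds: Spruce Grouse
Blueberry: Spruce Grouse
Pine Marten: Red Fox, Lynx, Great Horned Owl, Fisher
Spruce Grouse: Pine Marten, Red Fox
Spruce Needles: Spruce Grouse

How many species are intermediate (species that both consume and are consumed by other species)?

2

Intermediate species (has both prey and predators): Spruce Grouse, Pine Marten.
Count: 2.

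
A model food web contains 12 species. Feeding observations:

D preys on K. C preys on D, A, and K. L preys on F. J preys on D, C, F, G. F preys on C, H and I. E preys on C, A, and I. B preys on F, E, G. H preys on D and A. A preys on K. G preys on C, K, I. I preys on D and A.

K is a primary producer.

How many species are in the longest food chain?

5 species

One longest chain: K → D → I → F → L.
It has 5 species and 4 links.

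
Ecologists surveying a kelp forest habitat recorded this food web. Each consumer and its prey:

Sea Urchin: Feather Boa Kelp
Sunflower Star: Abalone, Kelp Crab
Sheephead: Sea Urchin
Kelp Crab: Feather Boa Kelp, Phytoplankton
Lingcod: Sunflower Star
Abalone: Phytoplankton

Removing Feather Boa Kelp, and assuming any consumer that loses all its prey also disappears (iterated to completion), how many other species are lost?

2

Remove Feather Boa Kelp.
Round 1: Sea Urchin (all prey gone) → extinct.
Round 2: Sheephead (all prey gone) → extinct.
No further losses. Total secondary extinctions: 2.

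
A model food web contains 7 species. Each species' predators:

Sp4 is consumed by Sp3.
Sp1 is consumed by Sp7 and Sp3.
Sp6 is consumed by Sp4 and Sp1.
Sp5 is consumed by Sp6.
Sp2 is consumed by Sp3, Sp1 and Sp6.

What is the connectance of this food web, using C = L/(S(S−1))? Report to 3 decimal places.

C = 0.214

The web has S = 7 species and L = 9 feeding links.
C = L / (S(S−1)) = 9 / 42 = 0.2143 ≈ 0.214.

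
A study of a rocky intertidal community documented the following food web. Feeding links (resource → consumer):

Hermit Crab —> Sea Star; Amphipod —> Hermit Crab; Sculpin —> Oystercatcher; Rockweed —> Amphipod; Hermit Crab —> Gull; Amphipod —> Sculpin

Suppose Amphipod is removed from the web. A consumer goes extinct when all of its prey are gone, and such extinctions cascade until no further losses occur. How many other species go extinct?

Remove Amphipod.
Round 1: Sculpin (all prey gone), Hermit Crab (all prey gone) → extinct.
Round 2: Gull (all prey gone), Sea Star (all prey gone), Oystercatcher (all prey gone) → extinct.
No further losses. Total secondary extinctions: 5.

5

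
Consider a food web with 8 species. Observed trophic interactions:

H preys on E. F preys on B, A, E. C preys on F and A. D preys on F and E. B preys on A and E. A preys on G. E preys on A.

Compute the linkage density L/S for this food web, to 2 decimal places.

There are L = 12 links among S = 8 species.
L/S = 12/8 = 1.5000 ≈ 1.50.

L/S = 1.50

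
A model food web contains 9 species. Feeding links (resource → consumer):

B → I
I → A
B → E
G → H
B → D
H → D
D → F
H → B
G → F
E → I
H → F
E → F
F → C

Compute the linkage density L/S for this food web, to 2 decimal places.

There are L = 13 links among S = 9 species.
L/S = 13/9 = 1.4444 ≈ 1.44.

L/S = 1.44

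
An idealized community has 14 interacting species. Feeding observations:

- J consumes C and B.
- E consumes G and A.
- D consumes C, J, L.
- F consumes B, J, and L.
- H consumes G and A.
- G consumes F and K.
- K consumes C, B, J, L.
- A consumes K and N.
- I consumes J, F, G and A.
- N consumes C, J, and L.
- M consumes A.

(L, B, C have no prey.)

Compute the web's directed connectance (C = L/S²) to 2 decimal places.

C = 0.14

The web has S = 14 species and L = 28 feeding links.
C = L / S² = 28 / 196 = 0.1429 ≈ 0.14.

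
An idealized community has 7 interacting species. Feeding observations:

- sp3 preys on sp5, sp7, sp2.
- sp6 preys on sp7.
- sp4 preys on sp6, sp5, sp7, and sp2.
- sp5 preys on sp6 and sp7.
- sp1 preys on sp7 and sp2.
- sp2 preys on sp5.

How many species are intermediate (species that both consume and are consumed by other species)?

3

Intermediate species (has both prey and predators): sp6, sp5, sp2.
Count: 3.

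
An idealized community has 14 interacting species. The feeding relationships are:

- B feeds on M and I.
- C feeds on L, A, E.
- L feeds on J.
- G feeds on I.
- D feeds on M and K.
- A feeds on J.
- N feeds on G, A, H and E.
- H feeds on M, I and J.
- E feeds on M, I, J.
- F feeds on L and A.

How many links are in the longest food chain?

2 links

One longest chain: I → G → N.
It has 3 species and 2 links.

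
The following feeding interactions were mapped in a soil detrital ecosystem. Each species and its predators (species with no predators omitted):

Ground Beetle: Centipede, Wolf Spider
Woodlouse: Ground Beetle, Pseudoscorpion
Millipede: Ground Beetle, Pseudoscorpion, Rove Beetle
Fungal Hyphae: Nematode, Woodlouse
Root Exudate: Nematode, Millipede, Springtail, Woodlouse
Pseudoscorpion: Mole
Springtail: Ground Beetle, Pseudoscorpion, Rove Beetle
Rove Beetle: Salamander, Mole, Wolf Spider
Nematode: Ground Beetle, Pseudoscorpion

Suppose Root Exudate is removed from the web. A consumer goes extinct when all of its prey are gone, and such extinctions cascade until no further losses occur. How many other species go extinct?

4

Remove Root Exudate.
Round 1: Millipede (all prey gone), Springtail (all prey gone) → extinct.
Round 2: Rove Beetle (all prey gone) → extinct.
Round 3: Salamander (all prey gone) → extinct.
No further losses. Total secondary extinctions: 4.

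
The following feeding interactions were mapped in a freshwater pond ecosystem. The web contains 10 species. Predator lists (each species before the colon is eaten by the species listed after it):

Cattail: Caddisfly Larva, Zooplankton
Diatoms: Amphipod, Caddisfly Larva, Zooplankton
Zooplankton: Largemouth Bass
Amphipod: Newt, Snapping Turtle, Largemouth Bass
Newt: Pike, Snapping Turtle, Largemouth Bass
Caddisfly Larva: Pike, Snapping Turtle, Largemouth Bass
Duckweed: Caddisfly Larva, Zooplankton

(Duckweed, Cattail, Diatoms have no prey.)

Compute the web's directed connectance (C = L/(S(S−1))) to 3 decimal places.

C = 0.189

The web has S = 10 species and L = 17 feeding links.
C = L / (S(S−1)) = 17 / 90 = 0.1889 ≈ 0.189.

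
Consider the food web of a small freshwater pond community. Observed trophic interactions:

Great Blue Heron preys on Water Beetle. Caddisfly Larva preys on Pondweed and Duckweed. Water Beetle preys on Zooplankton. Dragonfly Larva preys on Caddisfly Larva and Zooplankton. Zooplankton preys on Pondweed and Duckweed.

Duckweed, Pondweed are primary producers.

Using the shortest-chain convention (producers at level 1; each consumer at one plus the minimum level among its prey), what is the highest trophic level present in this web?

Producers (level 1): Duckweed, Pondweed.
Following each consumer down to its lowest-level prey: Duckweed → Zooplankton → Water Beetle → Great Blue Heron (levels 1 through 4).
All prey of Great Blue Heron (Water Beetle 3) are at level 3 or above, so Great Blue Heron is at level 1 + 3 = 4.
Every consumer has at least one prey at level 3 or below, so none exceeds level 4.

4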